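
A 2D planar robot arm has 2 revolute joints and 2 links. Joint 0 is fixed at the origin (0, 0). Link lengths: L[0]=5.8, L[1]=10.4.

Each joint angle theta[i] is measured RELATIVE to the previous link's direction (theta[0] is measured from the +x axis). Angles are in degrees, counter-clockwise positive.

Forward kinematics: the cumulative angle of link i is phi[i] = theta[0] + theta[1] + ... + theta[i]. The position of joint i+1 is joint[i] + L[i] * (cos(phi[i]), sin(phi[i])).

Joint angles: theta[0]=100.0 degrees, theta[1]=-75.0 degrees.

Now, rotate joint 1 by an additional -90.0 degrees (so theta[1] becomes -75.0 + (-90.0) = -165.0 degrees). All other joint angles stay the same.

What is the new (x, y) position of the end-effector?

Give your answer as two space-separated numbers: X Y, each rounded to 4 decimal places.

Answer: 3.3881 -3.7137

Derivation:
joint[0] = (0.0000, 0.0000)  (base)
link 0: phi[0] = 100 = 100 deg
  cos(100 deg) = -0.1736, sin(100 deg) = 0.9848
  joint[1] = (0.0000, 0.0000) + 5.8 * (-0.1736, 0.9848) = (0.0000 + -1.0072, 0.0000 + 5.7119) = (-1.0072, 5.7119)
link 1: phi[1] = 100 + -165 = -65 deg
  cos(-65 deg) = 0.4226, sin(-65 deg) = -0.9063
  joint[2] = (-1.0072, 5.7119) + 10.4 * (0.4226, -0.9063) = (-1.0072 + 4.3952, 5.7119 + -9.4256) = (3.3881, -3.7137)
End effector: (3.3881, -3.7137)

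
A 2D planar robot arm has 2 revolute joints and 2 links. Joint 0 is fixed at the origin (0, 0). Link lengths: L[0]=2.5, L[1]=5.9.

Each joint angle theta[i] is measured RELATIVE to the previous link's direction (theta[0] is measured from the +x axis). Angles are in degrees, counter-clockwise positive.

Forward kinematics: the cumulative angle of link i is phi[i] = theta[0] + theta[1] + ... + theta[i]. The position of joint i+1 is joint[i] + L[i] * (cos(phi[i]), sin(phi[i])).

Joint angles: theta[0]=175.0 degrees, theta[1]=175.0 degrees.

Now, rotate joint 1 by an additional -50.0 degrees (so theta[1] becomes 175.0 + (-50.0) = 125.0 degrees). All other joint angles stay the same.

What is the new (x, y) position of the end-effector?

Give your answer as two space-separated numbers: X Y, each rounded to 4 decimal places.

joint[0] = (0.0000, 0.0000)  (base)
link 0: phi[0] = 175 = 175 deg
  cos(175 deg) = -0.9962, sin(175 deg) = 0.0872
  joint[1] = (0.0000, 0.0000) + 2.5 * (-0.9962, 0.0872) = (0.0000 + -2.4905, 0.0000 + 0.2179) = (-2.4905, 0.2179)
link 1: phi[1] = 175 + 125 = 300 deg
  cos(300 deg) = 0.5000, sin(300 deg) = -0.8660
  joint[2] = (-2.4905, 0.2179) + 5.9 * (0.5000, -0.8660) = (-2.4905 + 2.9500, 0.2179 + -5.1095) = (0.4595, -4.8917)
End effector: (0.4595, -4.8917)

Answer: 0.4595 -4.8917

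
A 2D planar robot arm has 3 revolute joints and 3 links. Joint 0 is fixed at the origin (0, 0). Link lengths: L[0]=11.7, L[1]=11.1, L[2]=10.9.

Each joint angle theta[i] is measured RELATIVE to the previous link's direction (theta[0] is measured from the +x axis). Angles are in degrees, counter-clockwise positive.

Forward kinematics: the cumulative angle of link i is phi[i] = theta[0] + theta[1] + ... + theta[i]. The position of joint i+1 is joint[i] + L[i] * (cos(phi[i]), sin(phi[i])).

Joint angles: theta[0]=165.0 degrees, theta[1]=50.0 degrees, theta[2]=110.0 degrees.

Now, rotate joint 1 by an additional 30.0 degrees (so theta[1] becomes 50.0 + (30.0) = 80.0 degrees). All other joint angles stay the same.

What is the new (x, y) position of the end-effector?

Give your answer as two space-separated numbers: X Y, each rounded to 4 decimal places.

Answer: -5.1339 -7.9818

Derivation:
joint[0] = (0.0000, 0.0000)  (base)
link 0: phi[0] = 165 = 165 deg
  cos(165 deg) = -0.9659, sin(165 deg) = 0.2588
  joint[1] = (0.0000, 0.0000) + 11.7 * (-0.9659, 0.2588) = (0.0000 + -11.3013, 0.0000 + 3.0282) = (-11.3013, 3.0282)
link 1: phi[1] = 165 + 80 = 245 deg
  cos(245 deg) = -0.4226, sin(245 deg) = -0.9063
  joint[2] = (-11.3013, 3.0282) + 11.1 * (-0.4226, -0.9063) = (-11.3013 + -4.6911, 3.0282 + -10.0600) = (-15.9924, -7.0318)
link 2: phi[2] = 165 + 80 + 110 = 355 deg
  cos(355 deg) = 0.9962, sin(355 deg) = -0.0872
  joint[3] = (-15.9924, -7.0318) + 10.9 * (0.9962, -0.0872) = (-15.9924 + 10.8585, -7.0318 + -0.9500) = (-5.1339, -7.9818)
End effector: (-5.1339, -7.9818)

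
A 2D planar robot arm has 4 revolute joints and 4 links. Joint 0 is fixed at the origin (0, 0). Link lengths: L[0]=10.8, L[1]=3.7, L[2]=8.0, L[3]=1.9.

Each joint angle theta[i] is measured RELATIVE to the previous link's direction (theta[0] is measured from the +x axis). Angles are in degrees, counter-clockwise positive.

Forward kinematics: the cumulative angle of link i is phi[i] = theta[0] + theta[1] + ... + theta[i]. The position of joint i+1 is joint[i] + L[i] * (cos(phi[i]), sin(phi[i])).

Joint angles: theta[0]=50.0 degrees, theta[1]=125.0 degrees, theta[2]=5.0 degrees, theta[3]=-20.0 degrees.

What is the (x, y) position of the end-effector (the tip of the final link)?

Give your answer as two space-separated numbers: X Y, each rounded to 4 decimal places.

Answer: -6.5292 9.2456

Derivation:
joint[0] = (0.0000, 0.0000)  (base)
link 0: phi[0] = 50 = 50 deg
  cos(50 deg) = 0.6428, sin(50 deg) = 0.7660
  joint[1] = (0.0000, 0.0000) + 10.8 * (0.6428, 0.7660) = (0.0000 + 6.9421, 0.0000 + 8.2733) = (6.9421, 8.2733)
link 1: phi[1] = 50 + 125 = 175 deg
  cos(175 deg) = -0.9962, sin(175 deg) = 0.0872
  joint[2] = (6.9421, 8.2733) + 3.7 * (-0.9962, 0.0872) = (6.9421 + -3.6859, 8.2733 + 0.3225) = (3.2562, 8.5958)
link 2: phi[2] = 50 + 125 + 5 = 180 deg
  cos(180 deg) = -1.0000, sin(180 deg) = 0.0000
  joint[3] = (3.2562, 8.5958) + 8 * (-1.0000, 0.0000) = (3.2562 + -8.0000, 8.5958 + 0.0000) = (-4.7438, 8.5958)
link 3: phi[3] = 50 + 125 + 5 + -20 = 160 deg
  cos(160 deg) = -0.9397, sin(160 deg) = 0.3420
  joint[4] = (-4.7438, 8.5958) + 1.9 * (-0.9397, 0.3420) = (-4.7438 + -1.7854, 8.5958 + 0.6498) = (-6.5292, 9.2456)
End effector: (-6.5292, 9.2456)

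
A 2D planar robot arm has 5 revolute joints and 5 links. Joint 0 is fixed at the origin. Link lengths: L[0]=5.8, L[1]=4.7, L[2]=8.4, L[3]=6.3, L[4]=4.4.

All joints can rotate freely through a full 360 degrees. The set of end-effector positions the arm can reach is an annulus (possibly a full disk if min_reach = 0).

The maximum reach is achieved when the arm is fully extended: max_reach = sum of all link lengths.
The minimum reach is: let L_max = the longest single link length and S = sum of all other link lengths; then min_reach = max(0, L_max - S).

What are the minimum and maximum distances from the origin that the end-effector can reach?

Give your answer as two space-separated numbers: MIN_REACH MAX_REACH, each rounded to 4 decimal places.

Answer: 0.0000 29.6000

Derivation:
Link lengths: [5.8, 4.7, 8.4, 6.3, 4.4]
max_reach = 5.8 + 4.7 + 8.4 + 6.3 + 4.4 = 29.6
L_max = max([5.8, 4.7, 8.4, 6.3, 4.4]) = 8.4
S (sum of others) = 29.6 - 8.4 = 21.2
min_reach = max(0, 8.4 - 21.2) = max(0, -12.8) = 0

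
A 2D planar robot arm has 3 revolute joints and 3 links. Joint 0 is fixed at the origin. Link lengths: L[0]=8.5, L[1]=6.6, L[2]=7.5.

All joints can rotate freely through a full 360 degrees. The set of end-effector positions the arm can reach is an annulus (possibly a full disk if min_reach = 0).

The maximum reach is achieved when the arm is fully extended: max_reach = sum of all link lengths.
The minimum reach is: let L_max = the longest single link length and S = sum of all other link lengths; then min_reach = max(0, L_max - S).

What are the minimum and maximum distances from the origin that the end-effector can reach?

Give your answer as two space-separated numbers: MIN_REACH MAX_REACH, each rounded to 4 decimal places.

Answer: 0.0000 22.6000

Derivation:
Link lengths: [8.5, 6.6, 7.5]
max_reach = 8.5 + 6.6 + 7.5 = 22.6
L_max = max([8.5, 6.6, 7.5]) = 8.5
S (sum of others) = 22.6 - 8.5 = 14.1
min_reach = max(0, 8.5 - 14.1) = max(0, -5.6) = 0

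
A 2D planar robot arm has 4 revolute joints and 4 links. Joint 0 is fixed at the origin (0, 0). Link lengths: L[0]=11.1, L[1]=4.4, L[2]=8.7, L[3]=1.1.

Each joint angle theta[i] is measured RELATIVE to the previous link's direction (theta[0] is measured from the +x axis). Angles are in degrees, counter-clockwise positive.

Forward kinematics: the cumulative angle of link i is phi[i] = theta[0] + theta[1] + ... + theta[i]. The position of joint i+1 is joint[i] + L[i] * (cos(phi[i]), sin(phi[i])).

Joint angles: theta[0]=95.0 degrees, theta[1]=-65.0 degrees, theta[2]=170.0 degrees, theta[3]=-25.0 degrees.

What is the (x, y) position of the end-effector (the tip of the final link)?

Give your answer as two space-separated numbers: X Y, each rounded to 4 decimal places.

joint[0] = (0.0000, 0.0000)  (base)
link 0: phi[0] = 95 = 95 deg
  cos(95 deg) = -0.0872, sin(95 deg) = 0.9962
  joint[1] = (0.0000, 0.0000) + 11.1 * (-0.0872, 0.9962) = (0.0000 + -0.9674, 0.0000 + 11.0578) = (-0.9674, 11.0578)
link 1: phi[1] = 95 + -65 = 30 deg
  cos(30 deg) = 0.8660, sin(30 deg) = 0.5000
  joint[2] = (-0.9674, 11.0578) + 4.4 * (0.8660, 0.5000) = (-0.9674 + 3.8105, 11.0578 + 2.2000) = (2.8431, 13.2578)
link 2: phi[2] = 95 + -65 + 170 = 200 deg
  cos(200 deg) = -0.9397, sin(200 deg) = -0.3420
  joint[3] = (2.8431, 13.2578) + 8.7 * (-0.9397, -0.3420) = (2.8431 + -8.1753, 13.2578 + -2.9756) = (-5.3322, 10.2822)
link 3: phi[3] = 95 + -65 + 170 + -25 = 175 deg
  cos(175 deg) = -0.9962, sin(175 deg) = 0.0872
  joint[4] = (-5.3322, 10.2822) + 1.1 * (-0.9962, 0.0872) = (-5.3322 + -1.0958, 10.2822 + 0.0959) = (-6.4281, 10.3781)
End effector: (-6.4281, 10.3781)

Answer: -6.4281 10.3781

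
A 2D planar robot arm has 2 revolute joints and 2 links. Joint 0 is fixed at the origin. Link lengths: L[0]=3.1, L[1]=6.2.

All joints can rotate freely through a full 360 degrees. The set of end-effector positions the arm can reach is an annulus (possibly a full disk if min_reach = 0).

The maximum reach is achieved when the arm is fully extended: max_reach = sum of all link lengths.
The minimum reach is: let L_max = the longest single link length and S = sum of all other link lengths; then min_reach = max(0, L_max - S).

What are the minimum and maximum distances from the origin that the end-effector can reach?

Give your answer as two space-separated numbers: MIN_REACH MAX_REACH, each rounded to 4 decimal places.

Link lengths: [3.1, 6.2]
max_reach = 3.1 + 6.2 = 9.3
L_max = max([3.1, 6.2]) = 6.2
S (sum of others) = 9.3 - 6.2 = 3.1
min_reach = max(0, 6.2 - 3.1) = max(0, 3.1) = 3.1

Answer: 3.1000 9.3000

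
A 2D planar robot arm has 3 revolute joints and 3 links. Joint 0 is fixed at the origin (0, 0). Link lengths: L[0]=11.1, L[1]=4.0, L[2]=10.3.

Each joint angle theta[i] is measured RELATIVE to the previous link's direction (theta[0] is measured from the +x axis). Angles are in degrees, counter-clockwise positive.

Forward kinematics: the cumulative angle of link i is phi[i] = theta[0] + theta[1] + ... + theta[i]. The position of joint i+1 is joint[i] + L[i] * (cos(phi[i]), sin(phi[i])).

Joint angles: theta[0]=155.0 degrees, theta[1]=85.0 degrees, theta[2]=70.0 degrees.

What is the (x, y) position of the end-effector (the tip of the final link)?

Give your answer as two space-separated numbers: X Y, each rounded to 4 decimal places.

Answer: -5.4393 -6.6633

Derivation:
joint[0] = (0.0000, 0.0000)  (base)
link 0: phi[0] = 155 = 155 deg
  cos(155 deg) = -0.9063, sin(155 deg) = 0.4226
  joint[1] = (0.0000, 0.0000) + 11.1 * (-0.9063, 0.4226) = (0.0000 + -10.0600, 0.0000 + 4.6911) = (-10.0600, 4.6911)
link 1: phi[1] = 155 + 85 = 240 deg
  cos(240 deg) = -0.5000, sin(240 deg) = -0.8660
  joint[2] = (-10.0600, 4.6911) + 4 * (-0.5000, -0.8660) = (-10.0600 + -2.0000, 4.6911 + -3.4641) = (-12.0600, 1.2270)
link 2: phi[2] = 155 + 85 + 70 = 310 deg
  cos(310 deg) = 0.6428, sin(310 deg) = -0.7660
  joint[3] = (-12.0600, 1.2270) + 10.3 * (0.6428, -0.7660) = (-12.0600 + 6.6207, 1.2270 + -7.8903) = (-5.4393, -6.6633)
End effector: (-5.4393, -6.6633)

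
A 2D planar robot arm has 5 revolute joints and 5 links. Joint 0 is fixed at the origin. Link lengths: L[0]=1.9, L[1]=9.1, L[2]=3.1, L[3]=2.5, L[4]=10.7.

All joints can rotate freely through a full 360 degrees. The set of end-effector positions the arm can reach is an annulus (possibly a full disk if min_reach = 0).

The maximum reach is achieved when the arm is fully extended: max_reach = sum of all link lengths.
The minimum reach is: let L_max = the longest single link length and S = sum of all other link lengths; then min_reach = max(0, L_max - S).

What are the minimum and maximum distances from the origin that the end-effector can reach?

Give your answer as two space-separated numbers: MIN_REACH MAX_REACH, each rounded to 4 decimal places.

Answer: 0.0000 27.3000

Derivation:
Link lengths: [1.9, 9.1, 3.1, 2.5, 10.7]
max_reach = 1.9 + 9.1 + 3.1 + 2.5 + 10.7 = 27.3
L_max = max([1.9, 9.1, 3.1, 2.5, 10.7]) = 10.7
S (sum of others) = 27.3 - 10.7 = 16.6
min_reach = max(0, 10.7 - 16.6) = max(0, -5.9) = 0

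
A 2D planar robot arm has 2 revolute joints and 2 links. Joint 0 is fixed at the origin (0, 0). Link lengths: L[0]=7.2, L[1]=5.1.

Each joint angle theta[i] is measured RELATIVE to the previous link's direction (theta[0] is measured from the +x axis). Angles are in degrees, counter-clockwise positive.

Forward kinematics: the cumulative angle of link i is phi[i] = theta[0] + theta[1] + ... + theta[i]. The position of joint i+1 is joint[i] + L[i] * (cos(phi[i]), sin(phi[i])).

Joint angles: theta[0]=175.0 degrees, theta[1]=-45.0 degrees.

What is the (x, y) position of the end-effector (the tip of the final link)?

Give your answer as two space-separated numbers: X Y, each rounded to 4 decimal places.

Answer: -10.4508 4.5343

Derivation:
joint[0] = (0.0000, 0.0000)  (base)
link 0: phi[0] = 175 = 175 deg
  cos(175 deg) = -0.9962, sin(175 deg) = 0.0872
  joint[1] = (0.0000, 0.0000) + 7.2 * (-0.9962, 0.0872) = (0.0000 + -7.1726, 0.0000 + 0.6275) = (-7.1726, 0.6275)
link 1: phi[1] = 175 + -45 = 130 deg
  cos(130 deg) = -0.6428, sin(130 deg) = 0.7660
  joint[2] = (-7.1726, 0.6275) + 5.1 * (-0.6428, 0.7660) = (-7.1726 + -3.2782, 0.6275 + 3.9068) = (-10.4508, 4.5343)
End effector: (-10.4508, 4.5343)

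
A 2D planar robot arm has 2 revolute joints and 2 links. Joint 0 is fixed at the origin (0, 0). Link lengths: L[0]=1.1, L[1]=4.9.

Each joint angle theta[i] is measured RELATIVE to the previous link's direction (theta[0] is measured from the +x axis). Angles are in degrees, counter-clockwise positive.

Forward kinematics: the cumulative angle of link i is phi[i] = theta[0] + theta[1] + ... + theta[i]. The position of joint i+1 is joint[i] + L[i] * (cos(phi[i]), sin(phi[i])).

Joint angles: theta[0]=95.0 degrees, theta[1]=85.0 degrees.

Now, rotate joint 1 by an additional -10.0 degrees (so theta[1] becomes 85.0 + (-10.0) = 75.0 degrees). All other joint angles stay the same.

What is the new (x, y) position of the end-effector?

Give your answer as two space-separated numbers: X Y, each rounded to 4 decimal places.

Answer: -4.9214 1.9467

Derivation:
joint[0] = (0.0000, 0.0000)  (base)
link 0: phi[0] = 95 = 95 deg
  cos(95 deg) = -0.0872, sin(95 deg) = 0.9962
  joint[1] = (0.0000, 0.0000) + 1.1 * (-0.0872, 0.9962) = (0.0000 + -0.0959, 0.0000 + 1.0958) = (-0.0959, 1.0958)
link 1: phi[1] = 95 + 75 = 170 deg
  cos(170 deg) = -0.9848, sin(170 deg) = 0.1736
  joint[2] = (-0.0959, 1.0958) + 4.9 * (-0.9848, 0.1736) = (-0.0959 + -4.8256, 1.0958 + 0.8509) = (-4.9214, 1.9467)
End effector: (-4.9214, 1.9467)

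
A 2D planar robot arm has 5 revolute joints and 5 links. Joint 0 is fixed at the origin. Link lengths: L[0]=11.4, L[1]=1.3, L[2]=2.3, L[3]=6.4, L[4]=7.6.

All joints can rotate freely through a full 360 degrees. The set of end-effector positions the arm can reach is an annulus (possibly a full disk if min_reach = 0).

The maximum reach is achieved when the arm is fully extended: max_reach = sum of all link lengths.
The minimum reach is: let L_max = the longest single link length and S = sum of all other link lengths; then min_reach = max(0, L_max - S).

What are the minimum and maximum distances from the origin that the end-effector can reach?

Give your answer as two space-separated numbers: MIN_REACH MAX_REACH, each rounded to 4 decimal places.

Link lengths: [11.4, 1.3, 2.3, 6.4, 7.6]
max_reach = 11.4 + 1.3 + 2.3 + 6.4 + 7.6 = 29
L_max = max([11.4, 1.3, 2.3, 6.4, 7.6]) = 11.4
S (sum of others) = 29 - 11.4 = 17.6
min_reach = max(0, 11.4 - 17.6) = max(0, -6.2) = 0

Answer: 0.0000 29.0000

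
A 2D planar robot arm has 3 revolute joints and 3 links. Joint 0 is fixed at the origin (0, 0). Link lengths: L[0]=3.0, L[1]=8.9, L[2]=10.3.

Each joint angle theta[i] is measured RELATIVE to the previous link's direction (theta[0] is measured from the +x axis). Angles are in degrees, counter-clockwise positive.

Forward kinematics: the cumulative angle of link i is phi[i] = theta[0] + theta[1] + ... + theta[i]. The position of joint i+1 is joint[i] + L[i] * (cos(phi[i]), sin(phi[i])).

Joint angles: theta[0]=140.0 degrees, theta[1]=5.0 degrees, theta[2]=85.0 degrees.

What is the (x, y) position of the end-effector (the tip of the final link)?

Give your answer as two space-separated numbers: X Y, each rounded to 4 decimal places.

joint[0] = (0.0000, 0.0000)  (base)
link 0: phi[0] = 140 = 140 deg
  cos(140 deg) = -0.7660, sin(140 deg) = 0.6428
  joint[1] = (0.0000, 0.0000) + 3 * (-0.7660, 0.6428) = (0.0000 + -2.2981, 0.0000 + 1.9284) = (-2.2981, 1.9284)
link 1: phi[1] = 140 + 5 = 145 deg
  cos(145 deg) = -0.8192, sin(145 deg) = 0.5736
  joint[2] = (-2.2981, 1.9284) + 8.9 * (-0.8192, 0.5736) = (-2.2981 + -7.2905, 1.9284 + 5.1048) = (-9.5886, 7.0332)
link 2: phi[2] = 140 + 5 + 85 = 230 deg
  cos(230 deg) = -0.6428, sin(230 deg) = -0.7660
  joint[3] = (-9.5886, 7.0332) + 10.3 * (-0.6428, -0.7660) = (-9.5886 + -6.6207, 7.0332 + -7.8903) = (-16.2093, -0.8571)
End effector: (-16.2093, -0.8571)

Answer: -16.2093 -0.8571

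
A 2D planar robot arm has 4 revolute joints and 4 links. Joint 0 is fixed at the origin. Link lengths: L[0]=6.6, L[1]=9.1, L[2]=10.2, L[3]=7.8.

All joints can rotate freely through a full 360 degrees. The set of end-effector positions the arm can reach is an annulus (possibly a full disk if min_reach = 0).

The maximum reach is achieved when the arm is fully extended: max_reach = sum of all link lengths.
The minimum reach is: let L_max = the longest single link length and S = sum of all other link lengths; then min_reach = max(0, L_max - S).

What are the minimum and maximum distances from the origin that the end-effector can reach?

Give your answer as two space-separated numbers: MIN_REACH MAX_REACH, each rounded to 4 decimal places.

Answer: 0.0000 33.7000

Derivation:
Link lengths: [6.6, 9.1, 10.2, 7.8]
max_reach = 6.6 + 9.1 + 10.2 + 7.8 = 33.7
L_max = max([6.6, 9.1, 10.2, 7.8]) = 10.2
S (sum of others) = 33.7 - 10.2 = 23.5
min_reach = max(0, 10.2 - 23.5) = max(0, -13.3) = 0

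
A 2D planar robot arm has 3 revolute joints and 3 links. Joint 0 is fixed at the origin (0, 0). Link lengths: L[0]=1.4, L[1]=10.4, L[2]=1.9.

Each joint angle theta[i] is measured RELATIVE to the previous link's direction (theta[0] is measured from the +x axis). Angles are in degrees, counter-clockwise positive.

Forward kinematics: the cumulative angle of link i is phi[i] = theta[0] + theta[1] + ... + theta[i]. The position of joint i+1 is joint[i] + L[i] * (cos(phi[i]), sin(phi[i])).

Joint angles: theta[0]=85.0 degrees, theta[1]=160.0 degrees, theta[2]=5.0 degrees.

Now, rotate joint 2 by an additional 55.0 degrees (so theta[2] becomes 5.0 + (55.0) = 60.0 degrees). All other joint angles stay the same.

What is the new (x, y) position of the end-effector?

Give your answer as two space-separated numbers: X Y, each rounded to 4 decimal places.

Answer: -3.1834 -9.5873

Derivation:
joint[0] = (0.0000, 0.0000)  (base)
link 0: phi[0] = 85 = 85 deg
  cos(85 deg) = 0.0872, sin(85 deg) = 0.9962
  joint[1] = (0.0000, 0.0000) + 1.4 * (0.0872, 0.9962) = (0.0000 + 0.1220, 0.0000 + 1.3947) = (0.1220, 1.3947)
link 1: phi[1] = 85 + 160 = 245 deg
  cos(245 deg) = -0.4226, sin(245 deg) = -0.9063
  joint[2] = (0.1220, 1.3947) + 10.4 * (-0.4226, -0.9063) = (0.1220 + -4.3952, 1.3947 + -9.4256) = (-4.2732, -8.0309)
link 2: phi[2] = 85 + 160 + 60 = 305 deg
  cos(305 deg) = 0.5736, sin(305 deg) = -0.8192
  joint[3] = (-4.2732, -8.0309) + 1.9 * (0.5736, -0.8192) = (-4.2732 + 1.0898, -8.0309 + -1.5564) = (-3.1834, -9.5873)
End effector: (-3.1834, -9.5873)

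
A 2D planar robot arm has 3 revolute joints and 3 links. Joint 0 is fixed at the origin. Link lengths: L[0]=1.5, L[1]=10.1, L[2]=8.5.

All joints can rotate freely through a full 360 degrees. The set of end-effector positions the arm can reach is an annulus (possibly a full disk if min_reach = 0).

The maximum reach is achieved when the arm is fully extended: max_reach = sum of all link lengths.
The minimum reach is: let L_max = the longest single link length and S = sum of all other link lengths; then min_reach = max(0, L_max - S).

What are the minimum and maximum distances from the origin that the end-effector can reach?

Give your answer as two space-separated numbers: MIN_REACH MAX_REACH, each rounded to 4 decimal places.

Link lengths: [1.5, 10.1, 8.5]
max_reach = 1.5 + 10.1 + 8.5 = 20.1
L_max = max([1.5, 10.1, 8.5]) = 10.1
S (sum of others) = 20.1 - 10.1 = 10
min_reach = max(0, 10.1 - 10) = max(0, 0.1) = 0.1

Answer: 0.1000 20.1000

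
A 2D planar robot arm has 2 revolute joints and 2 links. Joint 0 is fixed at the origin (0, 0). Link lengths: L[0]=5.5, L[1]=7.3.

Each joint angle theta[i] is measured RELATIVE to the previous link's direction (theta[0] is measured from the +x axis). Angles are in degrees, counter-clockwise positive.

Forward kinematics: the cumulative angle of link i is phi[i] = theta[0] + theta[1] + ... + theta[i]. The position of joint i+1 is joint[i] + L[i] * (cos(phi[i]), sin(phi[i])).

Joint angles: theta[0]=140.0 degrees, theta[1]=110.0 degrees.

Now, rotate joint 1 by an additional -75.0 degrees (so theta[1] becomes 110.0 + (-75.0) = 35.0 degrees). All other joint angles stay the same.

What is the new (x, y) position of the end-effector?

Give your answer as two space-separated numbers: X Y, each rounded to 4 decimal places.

joint[0] = (0.0000, 0.0000)  (base)
link 0: phi[0] = 140 = 140 deg
  cos(140 deg) = -0.7660, sin(140 deg) = 0.6428
  joint[1] = (0.0000, 0.0000) + 5.5 * (-0.7660, 0.6428) = (0.0000 + -4.2132, 0.0000 + 3.5353) = (-4.2132, 3.5353)
link 1: phi[1] = 140 + 35 = 175 deg
  cos(175 deg) = -0.9962, sin(175 deg) = 0.0872
  joint[2] = (-4.2132, 3.5353) + 7.3 * (-0.9962, 0.0872) = (-4.2132 + -7.2722, 3.5353 + 0.6362) = (-11.4855, 4.1716)
End effector: (-11.4855, 4.1716)

Answer: -11.4855 4.1716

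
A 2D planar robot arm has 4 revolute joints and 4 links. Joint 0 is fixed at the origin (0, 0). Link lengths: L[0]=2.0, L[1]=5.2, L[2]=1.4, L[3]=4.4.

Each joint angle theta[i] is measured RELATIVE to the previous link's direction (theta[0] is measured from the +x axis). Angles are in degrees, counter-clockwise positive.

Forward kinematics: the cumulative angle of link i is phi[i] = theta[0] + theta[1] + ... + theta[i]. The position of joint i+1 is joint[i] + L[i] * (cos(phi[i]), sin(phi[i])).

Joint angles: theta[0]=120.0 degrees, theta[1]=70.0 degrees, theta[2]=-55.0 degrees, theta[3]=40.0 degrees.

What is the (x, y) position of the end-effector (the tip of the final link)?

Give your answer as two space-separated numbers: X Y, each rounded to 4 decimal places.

Answer: -11.4942 2.2025

Derivation:
joint[0] = (0.0000, 0.0000)  (base)
link 0: phi[0] = 120 = 120 deg
  cos(120 deg) = -0.5000, sin(120 deg) = 0.8660
  joint[1] = (0.0000, 0.0000) + 2 * (-0.5000, 0.8660) = (0.0000 + -1.0000, 0.0000 + 1.7321) = (-1.0000, 1.7321)
link 1: phi[1] = 120 + 70 = 190 deg
  cos(190 deg) = -0.9848, sin(190 deg) = -0.1736
  joint[2] = (-1.0000, 1.7321) + 5.2 * (-0.9848, -0.1736) = (-1.0000 + -5.1210, 1.7321 + -0.9030) = (-6.1210, 0.8291)
link 2: phi[2] = 120 + 70 + -55 = 135 deg
  cos(135 deg) = -0.7071, sin(135 deg) = 0.7071
  joint[3] = (-6.1210, 0.8291) + 1.4 * (-0.7071, 0.7071) = (-6.1210 + -0.9899, 0.8291 + 0.9899) = (-7.1109, 1.8190)
link 3: phi[3] = 120 + 70 + -55 + 40 = 175 deg
  cos(175 deg) = -0.9962, sin(175 deg) = 0.0872
  joint[4] = (-7.1109, 1.8190) + 4.4 * (-0.9962, 0.0872) = (-7.1109 + -4.3833, 1.8190 + 0.3835) = (-11.4942, 2.2025)
End effector: (-11.4942, 2.2025)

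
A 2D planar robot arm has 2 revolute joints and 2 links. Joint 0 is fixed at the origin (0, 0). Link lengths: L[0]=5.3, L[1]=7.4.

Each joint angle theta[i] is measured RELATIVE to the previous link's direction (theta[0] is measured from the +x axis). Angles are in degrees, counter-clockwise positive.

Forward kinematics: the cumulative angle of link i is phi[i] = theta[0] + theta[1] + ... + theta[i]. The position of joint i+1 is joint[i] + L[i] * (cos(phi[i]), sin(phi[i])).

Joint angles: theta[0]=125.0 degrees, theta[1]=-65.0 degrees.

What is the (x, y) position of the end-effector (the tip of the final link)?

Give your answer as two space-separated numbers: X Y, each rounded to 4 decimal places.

Answer: 0.6600 10.7501

Derivation:
joint[0] = (0.0000, 0.0000)  (base)
link 0: phi[0] = 125 = 125 deg
  cos(125 deg) = -0.5736, sin(125 deg) = 0.8192
  joint[1] = (0.0000, 0.0000) + 5.3 * (-0.5736, 0.8192) = (0.0000 + -3.0400, 0.0000 + 4.3415) = (-3.0400, 4.3415)
link 1: phi[1] = 125 + -65 = 60 deg
  cos(60 deg) = 0.5000, sin(60 deg) = 0.8660
  joint[2] = (-3.0400, 4.3415) + 7.4 * (0.5000, 0.8660) = (-3.0400 + 3.7000, 4.3415 + 6.4086) = (0.6600, 10.7501)
End effector: (0.6600, 10.7501)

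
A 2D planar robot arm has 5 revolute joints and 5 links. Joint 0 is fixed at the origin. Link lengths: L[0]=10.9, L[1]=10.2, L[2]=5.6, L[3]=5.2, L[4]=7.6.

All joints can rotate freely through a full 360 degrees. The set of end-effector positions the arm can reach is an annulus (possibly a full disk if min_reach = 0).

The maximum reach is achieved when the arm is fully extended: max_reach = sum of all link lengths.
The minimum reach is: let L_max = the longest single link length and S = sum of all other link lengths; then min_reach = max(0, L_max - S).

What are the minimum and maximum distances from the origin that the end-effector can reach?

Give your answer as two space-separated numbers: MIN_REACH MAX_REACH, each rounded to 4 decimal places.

Link lengths: [10.9, 10.2, 5.6, 5.2, 7.6]
max_reach = 10.9 + 10.2 + 5.6 + 5.2 + 7.6 = 39.5
L_max = max([10.9, 10.2, 5.6, 5.2, 7.6]) = 10.9
S (sum of others) = 39.5 - 10.9 = 28.6
min_reach = max(0, 10.9 - 28.6) = max(0, -17.7) = 0

Answer: 0.0000 39.5000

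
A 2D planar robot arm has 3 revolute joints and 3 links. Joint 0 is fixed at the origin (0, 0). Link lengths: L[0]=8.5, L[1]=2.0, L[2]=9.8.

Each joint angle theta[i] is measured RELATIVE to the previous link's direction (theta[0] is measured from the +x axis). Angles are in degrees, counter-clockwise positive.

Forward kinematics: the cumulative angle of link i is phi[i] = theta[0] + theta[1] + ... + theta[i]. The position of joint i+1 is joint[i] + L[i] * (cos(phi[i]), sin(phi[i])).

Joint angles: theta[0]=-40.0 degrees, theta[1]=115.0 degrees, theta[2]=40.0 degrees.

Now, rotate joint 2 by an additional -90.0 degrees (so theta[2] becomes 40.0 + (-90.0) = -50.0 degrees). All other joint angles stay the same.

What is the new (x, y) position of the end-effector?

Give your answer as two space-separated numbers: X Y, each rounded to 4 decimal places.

Answer: 15.9108 0.6098

Derivation:
joint[0] = (0.0000, 0.0000)  (base)
link 0: phi[0] = -40 = -40 deg
  cos(-40 deg) = 0.7660, sin(-40 deg) = -0.6428
  joint[1] = (0.0000, 0.0000) + 8.5 * (0.7660, -0.6428) = (0.0000 + 6.5114, 0.0000 + -5.4637) = (6.5114, -5.4637)
link 1: phi[1] = -40 + 115 = 75 deg
  cos(75 deg) = 0.2588, sin(75 deg) = 0.9659
  joint[2] = (6.5114, -5.4637) + 2 * (0.2588, 0.9659) = (6.5114 + 0.5176, -5.4637 + 1.9319) = (7.0290, -3.5318)
link 2: phi[2] = -40 + 115 + -50 = 25 deg
  cos(25 deg) = 0.9063, sin(25 deg) = 0.4226
  joint[3] = (7.0290, -3.5318) + 9.8 * (0.9063, 0.4226) = (7.0290 + 8.8818, -3.5318 + 4.1417) = (15.9108, 0.6098)
End effector: (15.9108, 0.6098)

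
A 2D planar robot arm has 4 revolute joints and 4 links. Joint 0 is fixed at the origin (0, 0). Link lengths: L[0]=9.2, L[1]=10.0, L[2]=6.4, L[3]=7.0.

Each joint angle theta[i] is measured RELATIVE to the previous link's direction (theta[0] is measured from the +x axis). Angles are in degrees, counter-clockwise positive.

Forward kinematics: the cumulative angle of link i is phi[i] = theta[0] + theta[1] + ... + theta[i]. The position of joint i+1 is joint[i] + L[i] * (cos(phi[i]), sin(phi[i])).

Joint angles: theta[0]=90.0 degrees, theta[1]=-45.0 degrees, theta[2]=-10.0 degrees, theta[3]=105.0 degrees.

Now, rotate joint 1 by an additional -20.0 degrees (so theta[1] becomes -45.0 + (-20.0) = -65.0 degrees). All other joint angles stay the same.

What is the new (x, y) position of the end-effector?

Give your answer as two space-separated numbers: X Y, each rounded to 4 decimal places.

Answer: 11.7450 21.1448

Derivation:
joint[0] = (0.0000, 0.0000)  (base)
link 0: phi[0] = 90 = 90 deg
  cos(90 deg) = 0.0000, sin(90 deg) = 1.0000
  joint[1] = (0.0000, 0.0000) + 9.2 * (0.0000, 1.0000) = (0.0000 + 0.0000, 0.0000 + 9.2000) = (0.0000, 9.2000)
link 1: phi[1] = 90 + -65 = 25 deg
  cos(25 deg) = 0.9063, sin(25 deg) = 0.4226
  joint[2] = (0.0000, 9.2000) + 10 * (0.9063, 0.4226) = (0.0000 + 9.0631, 9.2000 + 4.2262) = (9.0631, 13.4262)
link 2: phi[2] = 90 + -65 + -10 = 15 deg
  cos(15 deg) = 0.9659, sin(15 deg) = 0.2588
  joint[3] = (9.0631, 13.4262) + 6.4 * (0.9659, 0.2588) = (9.0631 + 6.1819, 13.4262 + 1.6564) = (15.2450, 15.0826)
link 3: phi[3] = 90 + -65 + -10 + 105 = 120 deg
  cos(120 deg) = -0.5000, sin(120 deg) = 0.8660
  joint[4] = (15.2450, 15.0826) + 7 * (-0.5000, 0.8660) = (15.2450 + -3.5000, 15.0826 + 6.0622) = (11.7450, 21.1448)
End effector: (11.7450, 21.1448)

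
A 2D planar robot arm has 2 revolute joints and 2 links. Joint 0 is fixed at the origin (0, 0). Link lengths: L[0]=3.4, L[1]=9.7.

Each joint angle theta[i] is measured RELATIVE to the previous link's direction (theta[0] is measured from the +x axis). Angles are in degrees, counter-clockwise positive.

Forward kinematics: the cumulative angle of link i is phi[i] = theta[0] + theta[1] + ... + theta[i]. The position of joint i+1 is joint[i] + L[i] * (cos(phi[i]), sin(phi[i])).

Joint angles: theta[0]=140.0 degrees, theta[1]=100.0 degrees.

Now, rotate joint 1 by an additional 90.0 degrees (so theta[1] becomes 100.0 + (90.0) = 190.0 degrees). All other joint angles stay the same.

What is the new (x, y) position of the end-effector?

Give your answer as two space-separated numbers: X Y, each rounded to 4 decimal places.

Answer: 5.7959 -2.6645

Derivation:
joint[0] = (0.0000, 0.0000)  (base)
link 0: phi[0] = 140 = 140 deg
  cos(140 deg) = -0.7660, sin(140 deg) = 0.6428
  joint[1] = (0.0000, 0.0000) + 3.4 * (-0.7660, 0.6428) = (0.0000 + -2.6046, 0.0000 + 2.1855) = (-2.6046, 2.1855)
link 1: phi[1] = 140 + 190 = 330 deg
  cos(330 deg) = 0.8660, sin(330 deg) = -0.5000
  joint[2] = (-2.6046, 2.1855) + 9.7 * (0.8660, -0.5000) = (-2.6046 + 8.4004, 2.1855 + -4.8500) = (5.7959, -2.6645)
End effector: (5.7959, -2.6645)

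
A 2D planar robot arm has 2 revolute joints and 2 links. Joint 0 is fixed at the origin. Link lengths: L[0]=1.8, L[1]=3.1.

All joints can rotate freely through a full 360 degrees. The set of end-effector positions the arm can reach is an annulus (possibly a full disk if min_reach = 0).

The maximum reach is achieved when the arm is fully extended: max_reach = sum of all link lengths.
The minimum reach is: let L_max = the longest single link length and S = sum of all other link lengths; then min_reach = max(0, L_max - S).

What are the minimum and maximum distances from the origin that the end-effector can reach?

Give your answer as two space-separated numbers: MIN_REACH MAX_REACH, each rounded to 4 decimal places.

Answer: 1.3000 4.9000

Derivation:
Link lengths: [1.8, 3.1]
max_reach = 1.8 + 3.1 = 4.9
L_max = max([1.8, 3.1]) = 3.1
S (sum of others) = 4.9 - 3.1 = 1.8
min_reach = max(0, 3.1 - 1.8) = max(0, 1.3) = 1.3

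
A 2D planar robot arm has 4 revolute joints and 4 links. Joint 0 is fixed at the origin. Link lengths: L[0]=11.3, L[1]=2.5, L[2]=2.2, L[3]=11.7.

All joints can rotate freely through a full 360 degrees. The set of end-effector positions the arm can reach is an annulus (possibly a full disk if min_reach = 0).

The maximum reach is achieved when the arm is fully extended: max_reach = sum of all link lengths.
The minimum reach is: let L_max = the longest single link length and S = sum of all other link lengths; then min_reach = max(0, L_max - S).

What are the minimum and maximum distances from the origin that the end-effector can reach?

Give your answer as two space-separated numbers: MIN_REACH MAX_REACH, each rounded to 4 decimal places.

Answer: 0.0000 27.7000

Derivation:
Link lengths: [11.3, 2.5, 2.2, 11.7]
max_reach = 11.3 + 2.5 + 2.2 + 11.7 = 27.7
L_max = max([11.3, 2.5, 2.2, 11.7]) = 11.7
S (sum of others) = 27.7 - 11.7 = 16
min_reach = max(0, 11.7 - 16) = max(0, -4.3) = 0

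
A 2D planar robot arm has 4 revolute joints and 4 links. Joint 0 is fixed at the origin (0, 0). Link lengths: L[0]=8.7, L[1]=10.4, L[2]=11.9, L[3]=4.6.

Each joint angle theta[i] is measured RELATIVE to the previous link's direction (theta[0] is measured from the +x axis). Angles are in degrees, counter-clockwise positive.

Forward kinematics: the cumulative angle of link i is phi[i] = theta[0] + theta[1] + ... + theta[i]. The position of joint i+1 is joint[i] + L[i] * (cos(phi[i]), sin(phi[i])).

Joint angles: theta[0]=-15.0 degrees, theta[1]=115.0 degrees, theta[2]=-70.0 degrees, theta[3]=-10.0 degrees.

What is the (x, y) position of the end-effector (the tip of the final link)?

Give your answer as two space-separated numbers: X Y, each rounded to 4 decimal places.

joint[0] = (0.0000, 0.0000)  (base)
link 0: phi[0] = -15 = -15 deg
  cos(-15 deg) = 0.9659, sin(-15 deg) = -0.2588
  joint[1] = (0.0000, 0.0000) + 8.7 * (0.9659, -0.2588) = (0.0000 + 8.4036, 0.0000 + -2.2517) = (8.4036, -2.2517)
link 1: phi[1] = -15 + 115 = 100 deg
  cos(100 deg) = -0.1736, sin(100 deg) = 0.9848
  joint[2] = (8.4036, -2.2517) + 10.4 * (-0.1736, 0.9848) = (8.4036 + -1.8059, -2.2517 + 10.2420) = (6.5976, 7.9903)
link 2: phi[2] = -15 + 115 + -70 = 30 deg
  cos(30 deg) = 0.8660, sin(30 deg) = 0.5000
  joint[3] = (6.5976, 7.9903) + 11.9 * (0.8660, 0.5000) = (6.5976 + 10.3057, 7.9903 + 5.9500) = (16.9033, 13.9403)
link 3: phi[3] = -15 + 115 + -70 + -10 = 20 deg
  cos(20 deg) = 0.9397, sin(20 deg) = 0.3420
  joint[4] = (16.9033, 13.9403) + 4.6 * (0.9397, 0.3420) = (16.9033 + 4.3226, 13.9403 + 1.5733) = (21.2259, 15.5136)
End effector: (21.2259, 15.5136)

Answer: 21.2259 15.5136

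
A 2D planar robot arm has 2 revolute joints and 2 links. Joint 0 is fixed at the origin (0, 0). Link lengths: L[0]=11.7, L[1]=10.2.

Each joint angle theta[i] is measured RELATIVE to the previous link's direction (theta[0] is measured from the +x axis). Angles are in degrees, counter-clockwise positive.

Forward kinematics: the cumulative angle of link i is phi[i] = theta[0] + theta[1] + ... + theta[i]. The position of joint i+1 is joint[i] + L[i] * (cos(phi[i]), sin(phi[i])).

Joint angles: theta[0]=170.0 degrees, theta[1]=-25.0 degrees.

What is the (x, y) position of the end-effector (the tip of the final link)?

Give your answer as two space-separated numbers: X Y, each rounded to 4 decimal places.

joint[0] = (0.0000, 0.0000)  (base)
link 0: phi[0] = 170 = 170 deg
  cos(170 deg) = -0.9848, sin(170 deg) = 0.1736
  joint[1] = (0.0000, 0.0000) + 11.7 * (-0.9848, 0.1736) = (0.0000 + -11.5223, 0.0000 + 2.0317) = (-11.5223, 2.0317)
link 1: phi[1] = 170 + -25 = 145 deg
  cos(145 deg) = -0.8192, sin(145 deg) = 0.5736
  joint[2] = (-11.5223, 2.0317) + 10.2 * (-0.8192, 0.5736) = (-11.5223 + -8.3554, 2.0317 + 5.8505) = (-19.8776, 7.8822)
End effector: (-19.8776, 7.8822)

Answer: -19.8776 7.8822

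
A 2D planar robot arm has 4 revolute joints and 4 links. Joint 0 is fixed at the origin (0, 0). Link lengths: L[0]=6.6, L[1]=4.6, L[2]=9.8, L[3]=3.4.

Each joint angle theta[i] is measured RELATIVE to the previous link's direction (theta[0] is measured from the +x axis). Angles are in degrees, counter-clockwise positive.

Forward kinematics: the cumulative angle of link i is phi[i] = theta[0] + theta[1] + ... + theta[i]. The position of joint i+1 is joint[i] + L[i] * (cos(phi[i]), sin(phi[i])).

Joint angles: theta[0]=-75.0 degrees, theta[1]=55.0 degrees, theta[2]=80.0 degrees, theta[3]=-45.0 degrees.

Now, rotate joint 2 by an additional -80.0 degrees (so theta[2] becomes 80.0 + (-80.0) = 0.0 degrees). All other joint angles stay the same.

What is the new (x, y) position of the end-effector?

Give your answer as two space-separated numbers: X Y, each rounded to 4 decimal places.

joint[0] = (0.0000, 0.0000)  (base)
link 0: phi[0] = -75 = -75 deg
  cos(-75 deg) = 0.2588, sin(-75 deg) = -0.9659
  joint[1] = (0.0000, 0.0000) + 6.6 * (0.2588, -0.9659) = (0.0000 + 1.7082, 0.0000 + -6.3751) = (1.7082, -6.3751)
link 1: phi[1] = -75 + 55 = -20 deg
  cos(-20 deg) = 0.9397, sin(-20 deg) = -0.3420
  joint[2] = (1.7082, -6.3751) + 4.6 * (0.9397, -0.3420) = (1.7082 + 4.3226, -6.3751 + -1.5733) = (6.0308, -7.9484)
link 2: phi[2] = -75 + 55 + 0 = -20 deg
  cos(-20 deg) = 0.9397, sin(-20 deg) = -0.3420
  joint[3] = (6.0308, -7.9484) + 9.8 * (0.9397, -0.3420) = (6.0308 + 9.2090, -7.9484 + -3.3518) = (15.2398, -11.3002)
link 3: phi[3] = -75 + 55 + 0 + -45 = -65 deg
  cos(-65 deg) = 0.4226, sin(-65 deg) = -0.9063
  joint[4] = (15.2398, -11.3002) + 3.4 * (0.4226, -0.9063) = (15.2398 + 1.4369, -11.3002 + -3.0814) = (16.6767, -14.3816)
End effector: (16.6767, -14.3816)

Answer: 16.6767 -14.3816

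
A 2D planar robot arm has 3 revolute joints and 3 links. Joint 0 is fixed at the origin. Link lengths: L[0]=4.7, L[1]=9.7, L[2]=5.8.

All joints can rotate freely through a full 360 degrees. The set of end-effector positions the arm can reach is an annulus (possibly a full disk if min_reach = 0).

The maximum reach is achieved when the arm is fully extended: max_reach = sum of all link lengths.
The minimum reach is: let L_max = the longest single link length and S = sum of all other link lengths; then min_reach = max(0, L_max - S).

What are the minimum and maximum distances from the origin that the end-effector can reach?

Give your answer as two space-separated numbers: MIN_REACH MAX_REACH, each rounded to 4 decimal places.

Answer: 0.0000 20.2000

Derivation:
Link lengths: [4.7, 9.7, 5.8]
max_reach = 4.7 + 9.7 + 5.8 = 20.2
L_max = max([4.7, 9.7, 5.8]) = 9.7
S (sum of others) = 20.2 - 9.7 = 10.5
min_reach = max(0, 9.7 - 10.5) = max(0, -0.8) = 0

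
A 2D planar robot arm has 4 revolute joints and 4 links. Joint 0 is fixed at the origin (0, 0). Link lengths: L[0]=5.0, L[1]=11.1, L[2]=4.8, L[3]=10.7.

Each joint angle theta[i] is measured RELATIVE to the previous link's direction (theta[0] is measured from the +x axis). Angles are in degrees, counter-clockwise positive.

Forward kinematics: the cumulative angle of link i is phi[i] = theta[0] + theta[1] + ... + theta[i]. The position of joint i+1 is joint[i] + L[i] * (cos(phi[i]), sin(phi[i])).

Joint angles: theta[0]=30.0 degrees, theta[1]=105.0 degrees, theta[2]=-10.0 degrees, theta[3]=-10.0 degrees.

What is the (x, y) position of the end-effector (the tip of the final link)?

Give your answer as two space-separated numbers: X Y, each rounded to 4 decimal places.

joint[0] = (0.0000, 0.0000)  (base)
link 0: phi[0] = 30 = 30 deg
  cos(30 deg) = 0.8660, sin(30 deg) = 0.5000
  joint[1] = (0.0000, 0.0000) + 5 * (0.8660, 0.5000) = (0.0000 + 4.3301, 0.0000 + 2.5000) = (4.3301, 2.5000)
link 1: phi[1] = 30 + 105 = 135 deg
  cos(135 deg) = -0.7071, sin(135 deg) = 0.7071
  joint[2] = (4.3301, 2.5000) + 11.1 * (-0.7071, 0.7071) = (4.3301 + -7.8489, 2.5000 + 7.8489) = (-3.5188, 10.3489)
link 2: phi[2] = 30 + 105 + -10 = 125 deg
  cos(125 deg) = -0.5736, sin(125 deg) = 0.8192
  joint[3] = (-3.5188, 10.3489) + 4.8 * (-0.5736, 0.8192) = (-3.5188 + -2.7532, 10.3489 + 3.9319) = (-6.2719, 14.2808)
link 3: phi[3] = 30 + 105 + -10 + -10 = 115 deg
  cos(115 deg) = -0.4226, sin(115 deg) = 0.9063
  joint[4] = (-6.2719, 14.2808) + 10.7 * (-0.4226, 0.9063) = (-6.2719 + -4.5220, 14.2808 + 9.6975) = (-10.7939, 23.9783)
End effector: (-10.7939, 23.9783)

Answer: -10.7939 23.9783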